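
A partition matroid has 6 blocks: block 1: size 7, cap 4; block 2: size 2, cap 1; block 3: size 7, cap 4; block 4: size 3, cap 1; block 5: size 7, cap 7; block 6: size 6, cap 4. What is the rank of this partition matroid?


Rank of a partition matroid = sum of min(|Si|, ci) for each block.
= min(7,4) + min(2,1) + min(7,4) + min(3,1) + min(7,7) + min(6,4)
= 4 + 1 + 4 + 1 + 7 + 4
= 21.

21


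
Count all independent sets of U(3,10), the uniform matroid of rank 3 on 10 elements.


Independent sets of U(3,10) are all subsets of size <= 3.
Count = C(10,0) + C(10,1) + C(10,2) + C(10,3)
     = 1 + 10 + 45 + 120
     = 176.

176


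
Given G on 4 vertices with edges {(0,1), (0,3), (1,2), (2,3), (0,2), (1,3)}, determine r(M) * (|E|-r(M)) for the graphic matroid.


r(M) = |V| - c = 4 - 1 = 3.
nullity = |E| - r(M) = 6 - 3 = 3.
Product = 3 * 3 = 9.

9


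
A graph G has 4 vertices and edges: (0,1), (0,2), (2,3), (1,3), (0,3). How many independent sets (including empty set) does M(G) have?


An independent set in a graphic matroid is an acyclic edge subset.
G has 4 vertices and 5 edges.
Enumerate all 2^5 = 32 subsets, checking for acyclicity.
Total independent sets = 24.

24


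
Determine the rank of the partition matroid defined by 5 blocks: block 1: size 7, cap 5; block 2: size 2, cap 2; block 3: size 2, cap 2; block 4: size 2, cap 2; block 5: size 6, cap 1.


Rank of a partition matroid = sum of min(|Si|, ci) for each block.
= min(7,5) + min(2,2) + min(2,2) + min(2,2) + min(6,1)
= 5 + 2 + 2 + 2 + 1
= 12.

12


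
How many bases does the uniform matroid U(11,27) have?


Bases of U(11,27) are all 11-element subsets of the 27-element ground set.
Number of bases = C(27,11).
(27 choose 11) = 13037895.

13037895


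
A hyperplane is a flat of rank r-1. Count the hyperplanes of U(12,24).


Hyperplanes of U(12,24) are flats of rank 11.
In a uniform matroid, these are exactly the (11)-element subsets.
Count = (24 choose 11) = 2496144.

2496144


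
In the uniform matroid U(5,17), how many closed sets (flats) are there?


Flats of U(5,17): every subset of size < 5 is a flat, plus E itself.
Count = (17 choose 0) + (17 choose 1) + (17 choose 2) + (17 choose 3) + (17 choose 4) + 1
     = 1 + 17 + 136 + 680 + 2380 + 1
     = 3215.

3215


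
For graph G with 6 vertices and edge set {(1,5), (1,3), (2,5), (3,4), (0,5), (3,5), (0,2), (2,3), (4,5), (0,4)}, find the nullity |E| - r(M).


Cycle rank (nullity) = |E| - r(M) = |E| - (|V| - c).
|E| = 10, |V| = 6, c = 1.
Nullity = 10 - (6 - 1) = 10 - 5 = 5.

5


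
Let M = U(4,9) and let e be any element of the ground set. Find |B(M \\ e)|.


Deleting e from U(4,9) gives U(4,8) since n > r.
Bases of U(4,8) = (8 choose 4) = 70.

70


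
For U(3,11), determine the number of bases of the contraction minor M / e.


Contracting e from U(3,11) gives U(2,10).
Bases of U(2,10) = C(10,2) = (10 * 9) / (1 * 2) = 45.

45


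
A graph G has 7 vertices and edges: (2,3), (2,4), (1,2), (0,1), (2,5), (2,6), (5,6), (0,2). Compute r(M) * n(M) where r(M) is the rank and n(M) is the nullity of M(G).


r(M) = |V| - c = 7 - 1 = 6.
nullity = |E| - r(M) = 8 - 6 = 2.
Product = 6 * 2 = 12.

12


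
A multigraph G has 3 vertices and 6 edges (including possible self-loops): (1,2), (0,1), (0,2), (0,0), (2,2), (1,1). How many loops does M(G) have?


In a graphic matroid, a loop is a self-loop edge (u,u) with rank 0.
Examining all 6 edges for self-loops...
Self-loops found: (0,0), (2,2), (1,1)
Number of loops = 3.

3


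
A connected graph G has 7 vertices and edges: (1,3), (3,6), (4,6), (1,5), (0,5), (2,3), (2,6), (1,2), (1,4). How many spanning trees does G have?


By Kirchhoff's matrix tree theorem, the number of spanning trees equals
the determinant of any cofactor of the Laplacian matrix L.
G has 7 vertices and 9 edges.
Computing the (6 x 6) cofactor determinant gives 24.

24


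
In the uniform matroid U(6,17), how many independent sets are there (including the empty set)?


Independent sets of U(6,17) are all subsets of size <= 6.
Count = (17 choose 0) + (17 choose 1) + (17 choose 2) + (17 choose 3) + (17 choose 4) + (17 choose 5) + (17 choose 6)
     = 1 + 17 + 136 + 680 + 2380 + 6188 + 12376
     = 21778.

21778


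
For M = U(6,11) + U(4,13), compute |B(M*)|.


(M1+M2)* = M1* + M2*.
M1* = U(5,11), bases: C(11,5) = 462.
M2* = U(9,13), bases: C(13,9) = 715.
|B(M*)| = 462 * 715 = 330330.

330330


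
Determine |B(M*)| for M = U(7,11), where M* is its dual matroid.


The dual of U(r,n) is U(n-r, n) = U(4,11).
Bases of U(4,11) are all (4)-element subsets.
|B(M*)| = C(11,4) = 11! / (4! * 7!) = 330.

330


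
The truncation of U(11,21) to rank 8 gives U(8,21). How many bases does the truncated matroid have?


Truncating U(11,21) to rank 8 gives U(8,21).
Bases of U(8,21) are all 8-element subsets of 21 elements.
Number of bases = (21 choose 8) = 203490.

203490


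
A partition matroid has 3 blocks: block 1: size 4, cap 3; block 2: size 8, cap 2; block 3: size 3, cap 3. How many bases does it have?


A basis picks exactly ci elements from block i.
Number of bases = product of C(|Si|, ci).
= C(4,3) * C(8,2) * C(3,3)
= 4 * 28 * 1
= 112.

112


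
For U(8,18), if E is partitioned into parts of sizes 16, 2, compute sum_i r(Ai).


r(Ai) = min(|Ai|, 8) for each part.
Sum = min(16,8) + min(2,8)
    = 8 + 2
    = 10.

10


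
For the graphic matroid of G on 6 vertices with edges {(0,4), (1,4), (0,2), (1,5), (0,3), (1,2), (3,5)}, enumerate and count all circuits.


A circuit in a graphic matroid = edge set of a simple cycle.
G has 6 vertices and 7 edges.
Enumerating all minimal edge subsets forming cycles...
Total circuits found: 3.

3


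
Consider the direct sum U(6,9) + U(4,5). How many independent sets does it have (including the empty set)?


For a direct sum, |I(M1+M2)| = |I(M1)| * |I(M2)|.
|I(U(6,9))| = sum C(9,k) for k=0..6 = 466.
|I(U(4,5))| = sum C(5,k) for k=0..4 = 31.
Total = 466 * 31 = 14446.

14446


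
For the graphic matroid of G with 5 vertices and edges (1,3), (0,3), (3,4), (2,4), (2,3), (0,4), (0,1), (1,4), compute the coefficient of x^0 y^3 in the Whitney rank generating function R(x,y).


R(x,y) = sum over A in 2^E of x^(r(E)-r(A)) * y^(|A|-r(A)).
G has 5 vertices, 8 edges. r(E) = 4.
Enumerate all 2^8 = 256 subsets.
Count subsets with r(E)-r(A)=0 and |A|-r(A)=3: 8.

8


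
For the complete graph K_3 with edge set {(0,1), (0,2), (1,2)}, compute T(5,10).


T(K_3; x,y) = x^2 + x + y.
T(5,10) = 25 + 5 + 10 = 40.

40


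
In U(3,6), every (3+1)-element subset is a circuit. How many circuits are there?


In U(3,6), circuits are the (4)-element subsets.
Any set of 4 elements is dependent, and removing any one element gives
an independent set of size 3, so it is a minimal dependent set.
Number of circuits = C(6,4) = (6 * 5 * 4 * 3) / (1 * 2 * 3 * 4) = 15.

15


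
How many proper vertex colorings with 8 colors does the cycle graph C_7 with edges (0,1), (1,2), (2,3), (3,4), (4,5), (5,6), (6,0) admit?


P(C_7, k) = (k-1)^7 + (-1)^7*(k-1).
P(8) = (7)^7 - 7
= 823543 - 7 = 823536.

823536


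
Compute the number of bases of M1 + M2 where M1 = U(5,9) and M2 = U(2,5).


Bases of a direct sum M1 + M2: |B| = |B(M1)| * |B(M2)|.
|B(U(5,9))| = C(9,5) = 126.
|B(U(2,5))| = C(5,2) = 10.
Total bases = 126 * 10 = 1260.

1260


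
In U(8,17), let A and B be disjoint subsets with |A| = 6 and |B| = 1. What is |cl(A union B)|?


|A union B| = 6 + 1 = 7 (disjoint).
In U(8,17), cl(S) = S if |S| < 8, else cl(S) = E.
Since 7 < 8, cl(A union B) = A union B.
|cl(A union B)| = 7.

7


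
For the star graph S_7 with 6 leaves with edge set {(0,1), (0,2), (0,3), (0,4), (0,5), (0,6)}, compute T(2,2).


A star on 7 vertices is a tree with 6 edges.
T(x,y) = x^(6) for any tree.
T(2,2) = 2^6 = 64.

64


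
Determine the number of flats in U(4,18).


Flats of U(4,18): every subset of size < 4 is a flat, plus E itself.
Count = C(18,0) + C(18,1) + C(18,2) + C(18,3) + 1
     = 1 + 18 + 153 + 816 + 1
     = 989.

989


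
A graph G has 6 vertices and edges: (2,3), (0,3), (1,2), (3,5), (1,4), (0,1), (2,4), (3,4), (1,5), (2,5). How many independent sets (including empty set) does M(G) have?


An independent set in a graphic matroid is an acyclic edge subset.
G has 6 vertices and 10 edges.
Enumerate all 2^10 = 1024 subsets, checking for acyclicity.
Total independent sets = 466.

466


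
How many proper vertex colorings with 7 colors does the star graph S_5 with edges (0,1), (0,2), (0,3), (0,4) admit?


P(tree, k) = k * (k-1)^(4) for any tree on 5 vertices.
P(7) = 7 * 6^4 = 7 * 1296 = 9072.

9072


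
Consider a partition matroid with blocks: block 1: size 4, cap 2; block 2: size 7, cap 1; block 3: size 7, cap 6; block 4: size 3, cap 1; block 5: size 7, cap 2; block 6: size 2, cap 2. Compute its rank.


Rank of a partition matroid = sum of min(|Si|, ci) for each block.
= min(4,2) + min(7,1) + min(7,6) + min(3,1) + min(7,2) + min(2,2)
= 2 + 1 + 6 + 1 + 2 + 2
= 14.

14


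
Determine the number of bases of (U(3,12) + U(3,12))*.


(M1+M2)* = M1* + M2*.
M1* = U(9,12), bases: C(12,9) = 220.
M2* = U(9,12), bases: C(12,9) = 220.
|B(M*)| = 220 * 220 = 48400.

48400


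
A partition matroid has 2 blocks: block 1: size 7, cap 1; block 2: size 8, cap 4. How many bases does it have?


A basis picks exactly ci elements from block i.
Number of bases = product of C(|Si|, ci).
= C(7,1) * C(8,4)
= 7 * 70
= 490.

490


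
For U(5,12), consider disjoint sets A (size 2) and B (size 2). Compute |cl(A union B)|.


|A union B| = 2 + 2 = 4 (disjoint).
In U(5,12), cl(S) = S if |S| < 5, else cl(S) = E.
Since 4 < 5, cl(A union B) = A union B.
|cl(A union B)| = 4.

4


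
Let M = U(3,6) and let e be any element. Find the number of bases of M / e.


Contracting e from U(3,6) gives U(2,5).
Bases of U(2,5) = C(5,2) = 5! / (2! * 3!) = 10.

10


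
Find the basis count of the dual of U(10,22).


The dual of U(r,n) is U(n-r, n) = U(12,22).
Bases of U(12,22) are all (12)-element subsets.
|B(M*)| = C(22,12) = 22! / (12! * 10!) = 646646.

646646


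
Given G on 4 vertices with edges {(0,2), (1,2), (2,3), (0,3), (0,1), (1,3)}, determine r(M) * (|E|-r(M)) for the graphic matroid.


r(M) = |V| - c = 4 - 1 = 3.
nullity = |E| - r(M) = 6 - 3 = 3.
Product = 3 * 3 = 9.

9


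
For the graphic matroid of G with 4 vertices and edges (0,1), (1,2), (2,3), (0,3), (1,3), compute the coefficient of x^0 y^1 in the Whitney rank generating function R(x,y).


R(x,y) = sum over A in 2^E of x^(r(E)-r(A)) * y^(|A|-r(A)).
G has 4 vertices, 5 edges. r(E) = 3.
Enumerate all 2^5 = 32 subsets.
Count subsets with r(E)-r(A)=0 and |A|-r(A)=1: 5.

5


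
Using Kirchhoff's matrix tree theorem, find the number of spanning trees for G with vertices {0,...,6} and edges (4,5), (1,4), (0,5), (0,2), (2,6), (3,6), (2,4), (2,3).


By Kirchhoff's matrix tree theorem, the number of spanning trees equals
the determinant of any cofactor of the Laplacian matrix L.
G has 7 vertices and 8 edges.
Computing the (6 x 6) cofactor determinant gives 12.

12


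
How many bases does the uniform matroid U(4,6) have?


Bases of U(4,6) are all 4-element subsets of the 6-element ground set.
Number of bases = C(6,4).
C(6,4) = 6! / (4! * 2!) = 15.

15


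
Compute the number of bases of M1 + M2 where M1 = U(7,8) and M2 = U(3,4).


Bases of a direct sum M1 + M2: |B| = |B(M1)| * |B(M2)|.
|B(U(7,8))| = C(8,7) = 8.
|B(U(3,4))| = C(4,3) = 4.
Total bases = 8 * 4 = 32.

32


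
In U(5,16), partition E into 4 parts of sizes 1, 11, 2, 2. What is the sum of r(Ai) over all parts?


r(Ai) = min(|Ai|, 5) for each part.
Sum = min(1,5) + min(11,5) + min(2,5) + min(2,5)
    = 1 + 5 + 2 + 2
    = 10.

10


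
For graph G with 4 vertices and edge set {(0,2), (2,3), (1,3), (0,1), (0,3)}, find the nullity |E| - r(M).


Cycle rank (nullity) = |E| - r(M) = |E| - (|V| - c).
|E| = 5, |V| = 4, c = 1.
Nullity = 5 - (4 - 1) = 5 - 3 = 2.

2


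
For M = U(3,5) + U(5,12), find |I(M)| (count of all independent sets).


For a direct sum, |I(M1+M2)| = |I(M1)| * |I(M2)|.
|I(U(3,5))| = sum C(5,k) for k=0..3 = 26.
|I(U(5,12))| = sum C(12,k) for k=0..5 = 1586.
Total = 26 * 1586 = 41236.

41236


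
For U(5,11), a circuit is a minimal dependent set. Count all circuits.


In U(5,11), circuits are the (6)-element subsets.
Any set of 6 elements is dependent, and removing any one element gives
an independent set of size 5, so it is a minimal dependent set.
Number of circuits = (11 choose 6) = 462.

462


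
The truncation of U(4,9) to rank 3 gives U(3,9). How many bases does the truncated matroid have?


Truncating U(4,9) to rank 3 gives U(3,9).
Bases of U(3,9) are all 3-element subsets of 9 elements.
Number of bases = (9 choose 3) = 84.

84


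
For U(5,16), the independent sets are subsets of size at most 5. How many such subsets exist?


Independent sets of U(5,16) are all subsets of size <= 5.
Count = C(16,0) + C(16,1) + C(16,2) + C(16,3) + C(16,4) + C(16,5)
     = 1 + 16 + 120 + 560 + 1820 + 4368
     = 6885.

6885


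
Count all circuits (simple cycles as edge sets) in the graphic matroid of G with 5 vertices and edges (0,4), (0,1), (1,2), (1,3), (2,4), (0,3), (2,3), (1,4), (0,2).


A circuit in a graphic matroid = edge set of a simple cycle.
G has 5 vertices and 9 edges.
Enumerating all minimal edge subsets forming cycles...
Total circuits found: 22.

22


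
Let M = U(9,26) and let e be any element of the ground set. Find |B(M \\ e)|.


Deleting e from U(9,26) gives U(9,25) since n > r.
Bases of U(9,25) = (25 choose 9) = 2042975.

2042975


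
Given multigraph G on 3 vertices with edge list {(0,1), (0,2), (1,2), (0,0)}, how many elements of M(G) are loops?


In a graphic matroid, a loop is a self-loop edge (u,u) with rank 0.
Examining all 4 edges for self-loops...
Self-loops found: (0,0)
Number of loops = 1.

1


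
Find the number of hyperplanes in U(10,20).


Hyperplanes of U(10,20) are flats of rank 9.
In a uniform matroid, these are exactly the (9)-element subsets.
Count = C(20,9) = 167960.

167960


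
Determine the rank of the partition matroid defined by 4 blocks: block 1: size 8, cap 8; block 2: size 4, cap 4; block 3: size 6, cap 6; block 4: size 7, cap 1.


Rank of a partition matroid = sum of min(|Si|, ci) for each block.
= min(8,8) + min(4,4) + min(6,6) + min(7,1)
= 8 + 4 + 6 + 1
= 19.

19


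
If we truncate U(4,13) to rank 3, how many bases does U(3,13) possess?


Truncating U(4,13) to rank 3 gives U(3,13).
Bases of U(3,13) are all 3-element subsets of 13 elements.
Number of bases = C(13,3) = 13! / (3! * 10!) = 286.

286


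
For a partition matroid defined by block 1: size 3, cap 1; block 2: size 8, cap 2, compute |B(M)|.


A basis picks exactly ci elements from block i.
Number of bases = product of C(|Si|, ci).
= C(3,1) * C(8,2)
= 3 * 28
= 84.

84


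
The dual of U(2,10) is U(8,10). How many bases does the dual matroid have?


The dual of U(r,n) is U(n-r, n) = U(8,10).
Bases of U(8,10) are all (8)-element subsets.
|B(M*)| = C(10,8) = 45.

45


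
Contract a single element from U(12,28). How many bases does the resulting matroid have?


Contracting e from U(12,28) gives U(11,27).
Bases of U(11,27) = C(27,11) = 13037895.

13037895


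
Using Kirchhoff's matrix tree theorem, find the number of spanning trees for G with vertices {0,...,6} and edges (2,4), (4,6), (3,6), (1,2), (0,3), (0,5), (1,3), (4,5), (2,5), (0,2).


By Kirchhoff's matrix tree theorem, the number of spanning trees equals
the determinant of any cofactor of the Laplacian matrix L.
G has 7 vertices and 10 edges.
Computing the (6 x 6) cofactor determinant gives 98.

98


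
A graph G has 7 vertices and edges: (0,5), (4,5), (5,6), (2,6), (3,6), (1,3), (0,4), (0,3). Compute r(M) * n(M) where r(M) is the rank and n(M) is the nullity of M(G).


r(M) = |V| - c = 7 - 1 = 6.
nullity = |E| - r(M) = 8 - 6 = 2.
Product = 6 * 2 = 12.

12


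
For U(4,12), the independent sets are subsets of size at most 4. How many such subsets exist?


Independent sets of U(4,12) are all subsets of size <= 4.
Count = C(12,0) + C(12,1) + C(12,2) + C(12,3) + C(12,4)
     = 1 + 12 + 66 + 220 + 495
     = 794.

794


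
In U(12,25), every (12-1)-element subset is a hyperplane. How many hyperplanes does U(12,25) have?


Hyperplanes of U(12,25) are flats of rank 11.
In a uniform matroid, these are exactly the (11)-element subsets.
Count = C(25,11) = 4457400.

4457400


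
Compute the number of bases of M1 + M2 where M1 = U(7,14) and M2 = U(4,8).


Bases of a direct sum M1 + M2: |B| = |B(M1)| * |B(M2)|.
|B(U(7,14))| = C(14,7) = 3432.
|B(U(4,8))| = C(8,4) = 70.
Total bases = 3432 * 70 = 240240.

240240


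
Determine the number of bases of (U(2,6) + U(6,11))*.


(M1+M2)* = M1* + M2*.
M1* = U(4,6), bases: C(6,4) = 15.
M2* = U(5,11), bases: C(11,5) = 462.
|B(M*)| = 15 * 462 = 6930.

6930


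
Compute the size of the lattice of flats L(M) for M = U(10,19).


Flats of U(10,19): every subset of size < 10 is a flat, plus E itself.
Count = C(19,0) + C(19,1) + C(19,2) + C(19,3) + C(19,4) + C(19,5) + C(19,6) + C(19,7) + C(19,8) + C(19,9) + 1
     = 1 + 19 + 171 + 969 + 3876 + 11628 + 27132 + 50388 + 75582 + 92378 + 1
     = 262145.

262145


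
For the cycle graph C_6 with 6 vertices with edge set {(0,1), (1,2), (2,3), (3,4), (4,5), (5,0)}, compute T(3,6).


T(C_6; x,y) = x + x^2 + ... + x^(5) + y.
T(3,6) = 3^1 + 3^2 + 3^3 + 3^4 + 3^5 + 6
= 3 + 9 + 27 + 81 + 243 + 6
= 369.

369


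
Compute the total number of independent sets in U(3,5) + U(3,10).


For a direct sum, |I(M1+M2)| = |I(M1)| * |I(M2)|.
|I(U(3,5))| = sum C(5,k) for k=0..3 = 26.
|I(U(3,10))| = sum C(10,k) for k=0..3 = 176.
Total = 26 * 176 = 4576.

4576


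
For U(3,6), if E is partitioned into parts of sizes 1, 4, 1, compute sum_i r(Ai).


r(Ai) = min(|Ai|, 3) for each part.
Sum = min(1,3) + min(4,3) + min(1,3)
    = 1 + 3 + 1
    = 5.

5


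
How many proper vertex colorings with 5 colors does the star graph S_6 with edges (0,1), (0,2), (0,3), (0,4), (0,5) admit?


P(tree, k) = k * (k-1)^(5) for any tree on 6 vertices.
P(5) = 5 * 4^5 = 5 * 1024 = 5120.

5120


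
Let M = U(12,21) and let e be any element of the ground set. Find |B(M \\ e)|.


Deleting e from U(12,21) gives U(12,20) since n > r.
Bases of U(12,20) = C(20,12) = 20! / (12! * 8!) = 125970.

125970


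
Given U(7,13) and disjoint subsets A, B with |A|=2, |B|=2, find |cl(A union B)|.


|A union B| = 2 + 2 = 4 (disjoint).
In U(7,13), cl(S) = S if |S| < 7, else cl(S) = E.
Since 4 < 7, cl(A union B) = A union B.
|cl(A union B)| = 4.

4


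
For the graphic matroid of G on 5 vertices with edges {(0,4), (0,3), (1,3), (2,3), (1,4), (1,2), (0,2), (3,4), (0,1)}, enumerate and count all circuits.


A circuit in a graphic matroid = edge set of a simple cycle.
G has 5 vertices and 9 edges.
Enumerating all minimal edge subsets forming cycles...
Total circuits found: 22.

22


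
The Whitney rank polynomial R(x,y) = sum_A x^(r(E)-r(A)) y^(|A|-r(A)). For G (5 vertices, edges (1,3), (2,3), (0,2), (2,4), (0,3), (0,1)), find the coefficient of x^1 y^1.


R(x,y) = sum over A in 2^E of x^(r(E)-r(A)) * y^(|A|-r(A)).
G has 5 vertices, 6 edges. r(E) = 4.
Enumerate all 2^6 = 64 subsets.
Count subsets with r(E)-r(A)=1 and |A|-r(A)=1: 7.

7


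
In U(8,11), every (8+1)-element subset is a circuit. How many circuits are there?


In U(8,11), circuits are the (9)-element subsets.
Any set of 9 elements is dependent, and removing any one element gives
an independent set of size 8, so it is a minimal dependent set.
Number of circuits = C(11,9) = 55.

55


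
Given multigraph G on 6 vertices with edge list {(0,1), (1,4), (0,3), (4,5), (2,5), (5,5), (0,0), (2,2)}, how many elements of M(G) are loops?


In a graphic matroid, a loop is a self-loop edge (u,u) with rank 0.
Examining all 8 edges for self-loops...
Self-loops found: (5,5), (0,0), (2,2)
Number of loops = 3.

3


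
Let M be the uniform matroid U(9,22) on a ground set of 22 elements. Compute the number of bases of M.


Bases of U(9,22) are all 9-element subsets of the 22-element ground set.
Number of bases = C(22,9).
C(22,9) = 497420.

497420


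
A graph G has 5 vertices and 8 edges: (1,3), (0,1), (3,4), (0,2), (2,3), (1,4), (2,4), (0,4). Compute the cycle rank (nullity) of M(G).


Cycle rank (nullity) = |E| - r(M) = |E| - (|V| - c).
|E| = 8, |V| = 5, c = 1.
Nullity = 8 - (5 - 1) = 8 - 4 = 4.

4


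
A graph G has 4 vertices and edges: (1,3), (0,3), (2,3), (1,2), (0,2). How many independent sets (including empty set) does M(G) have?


An independent set in a graphic matroid is an acyclic edge subset.
G has 4 vertices and 5 edges.
Enumerate all 2^5 = 32 subsets, checking for acyclicity.
Total independent sets = 24.

24


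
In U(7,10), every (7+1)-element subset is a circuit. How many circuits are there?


In U(7,10), circuits are the (8)-element subsets.
Any set of 8 elements is dependent, and removing any one element gives
an independent set of size 7, so it is a minimal dependent set.
Number of circuits = (10 choose 8) = 45.

45


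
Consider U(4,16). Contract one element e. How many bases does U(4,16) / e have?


Contracting e from U(4,16) gives U(3,15).
Bases of U(3,15) = C(15,3) = 15! / (3! * 12!) = 455.

455


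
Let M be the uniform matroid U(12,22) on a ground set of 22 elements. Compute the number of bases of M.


Bases of U(12,22) are all 12-element subsets of the 22-element ground set.
Number of bases = C(22,12).
(22 choose 12) = 646646.

646646


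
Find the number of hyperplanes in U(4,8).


Hyperplanes of U(4,8) are flats of rank 3.
In a uniform matroid, these are exactly the (3)-element subsets.
Count = (8 choose 3) = 56.

56


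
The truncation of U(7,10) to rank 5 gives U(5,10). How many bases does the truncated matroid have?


Truncating U(7,10) to rank 5 gives U(5,10).
Bases of U(5,10) are all 5-element subsets of 10 elements.
Number of bases = C(10,5) = 10! / (5! * 5!) = 252.

252


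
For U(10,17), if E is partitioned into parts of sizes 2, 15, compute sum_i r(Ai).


r(Ai) = min(|Ai|, 10) for each part.
Sum = min(2,10) + min(15,10)
    = 2 + 10
    = 12.

12


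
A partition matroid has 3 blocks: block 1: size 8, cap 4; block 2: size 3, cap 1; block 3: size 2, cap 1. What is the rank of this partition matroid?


Rank of a partition matroid = sum of min(|Si|, ci) for each block.
= min(8,4) + min(3,1) + min(2,1)
= 4 + 1 + 1
= 6.

6


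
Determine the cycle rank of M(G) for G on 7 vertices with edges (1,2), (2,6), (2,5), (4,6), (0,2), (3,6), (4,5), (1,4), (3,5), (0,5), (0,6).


Cycle rank (nullity) = |E| - r(M) = |E| - (|V| - c).
|E| = 11, |V| = 7, c = 1.
Nullity = 11 - (7 - 1) = 11 - 6 = 5.

5


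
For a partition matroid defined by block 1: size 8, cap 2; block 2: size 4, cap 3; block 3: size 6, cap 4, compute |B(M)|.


A basis picks exactly ci elements from block i.
Number of bases = product of C(|Si|, ci).
= C(8,2) * C(4,3) * C(6,4)
= 28 * 4 * 15
= 1680.

1680


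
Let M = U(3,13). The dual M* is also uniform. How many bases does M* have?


The dual of U(r,n) is U(n-r, n) = U(10,13).
Bases of U(10,13) are all (10)-element subsets.
|B(M*)| = C(13,10) = 13! / (10! * 3!) = 286.

286


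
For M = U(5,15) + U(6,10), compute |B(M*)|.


(M1+M2)* = M1* + M2*.
M1* = U(10,15), bases: C(15,10) = 3003.
M2* = U(4,10), bases: C(10,4) = 210.
|B(M*)| = 3003 * 210 = 630630.

630630


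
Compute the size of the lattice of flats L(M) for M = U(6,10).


Flats of U(6,10): every subset of size < 6 is a flat, plus E itself.
Count = C(10,0) + C(10,1) + C(10,2) + C(10,3) + C(10,4) + C(10,5) + 1
     = 1 + 10 + 45 + 120 + 210 + 252 + 1
     = 639.

639


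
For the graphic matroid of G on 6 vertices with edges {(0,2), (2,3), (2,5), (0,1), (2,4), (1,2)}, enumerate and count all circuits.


A circuit in a graphic matroid = edge set of a simple cycle.
G has 6 vertices and 6 edges.
Enumerating all minimal edge subsets forming cycles...
Total circuits found: 1.

1


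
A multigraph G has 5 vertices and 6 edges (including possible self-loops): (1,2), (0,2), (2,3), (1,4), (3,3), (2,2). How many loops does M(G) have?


In a graphic matroid, a loop is a self-loop edge (u,u) with rank 0.
Examining all 6 edges for self-loops...
Self-loops found: (3,3), (2,2)
Number of loops = 2.

2


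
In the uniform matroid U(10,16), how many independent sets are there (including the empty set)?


Independent sets of U(10,16) are all subsets of size <= 10.
Count = C(16,0) + C(16,1) + C(16,2) + C(16,3) + C(16,4) + C(16,5) + C(16,6) + C(16,7) + C(16,8) + C(16,9) + C(16,10)
     = 1 + 16 + 120 + 560 + 1820 + 4368 + 8008 + 11440 + 12870 + 11440 + 8008
     = 58651.

58651


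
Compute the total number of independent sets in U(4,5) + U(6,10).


For a direct sum, |I(M1+M2)| = |I(M1)| * |I(M2)|.
|I(U(4,5))| = sum C(5,k) for k=0..4 = 31.
|I(U(6,10))| = sum C(10,k) for k=0..6 = 848.
Total = 31 * 848 = 26288.

26288


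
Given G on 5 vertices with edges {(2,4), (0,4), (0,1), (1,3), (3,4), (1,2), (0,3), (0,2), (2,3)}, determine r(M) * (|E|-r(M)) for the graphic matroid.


r(M) = |V| - c = 5 - 1 = 4.
nullity = |E| - r(M) = 9 - 4 = 5.
Product = 4 * 5 = 20.

20


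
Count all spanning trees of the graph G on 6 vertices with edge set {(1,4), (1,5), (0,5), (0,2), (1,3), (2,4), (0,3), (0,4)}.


By Kirchhoff's matrix tree theorem, the number of spanning trees equals
the determinant of any cofactor of the Laplacian matrix L.
G has 6 vertices and 8 edges.
Computing the (5 x 5) cofactor determinant gives 32.

32


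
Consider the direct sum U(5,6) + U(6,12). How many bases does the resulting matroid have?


Bases of a direct sum M1 + M2: |B| = |B(M1)| * |B(M2)|.
|B(U(5,6))| = C(6,5) = 6.
|B(U(6,12))| = C(12,6) = 924.
Total bases = 6 * 924 = 5544.

5544


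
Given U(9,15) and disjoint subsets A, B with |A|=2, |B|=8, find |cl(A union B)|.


|A union B| = 2 + 8 = 10 (disjoint).
In U(9,15), cl(S) = S if |S| < 9, else cl(S) = E.
Since 10 >= 9, cl(A union B) = E.
|cl(A union B)| = 15.

15


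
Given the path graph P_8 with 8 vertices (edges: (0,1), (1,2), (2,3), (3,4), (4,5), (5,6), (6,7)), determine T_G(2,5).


A path on 8 vertices is a tree with 7 edges.
T(x,y) = x^(7) for any tree.
T(2,5) = 2^7 = 128.

128


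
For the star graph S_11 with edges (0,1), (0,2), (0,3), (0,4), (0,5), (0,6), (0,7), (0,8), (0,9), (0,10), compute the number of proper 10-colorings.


P(tree, k) = k * (k-1)^(10) for any tree on 11 vertices.
P(10) = 10 * 9^10 = 10 * 3486784401 = 34867844010.

34867844010


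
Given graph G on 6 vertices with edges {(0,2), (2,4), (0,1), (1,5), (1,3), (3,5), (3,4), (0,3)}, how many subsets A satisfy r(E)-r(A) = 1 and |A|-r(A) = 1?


R(x,y) = sum over A in 2^E of x^(r(E)-r(A)) * y^(|A|-r(A)).
G has 6 vertices, 8 edges. r(E) = 5.
Enumerate all 2^8 = 256 subsets.
Count subsets with r(E)-r(A)=1 and |A|-r(A)=1: 26.

26


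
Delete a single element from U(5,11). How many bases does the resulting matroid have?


Deleting e from U(5,11) gives U(5,10) since n > r.
Bases of U(5,10) = (10 choose 5) = 252.

252


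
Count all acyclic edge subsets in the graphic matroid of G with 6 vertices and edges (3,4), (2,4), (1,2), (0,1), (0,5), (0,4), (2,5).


An independent set in a graphic matroid is an acyclic edge subset.
G has 6 vertices and 7 edges.
Enumerate all 2^7 = 128 subsets, checking for acyclicity.
Total independent sets = 108.

108


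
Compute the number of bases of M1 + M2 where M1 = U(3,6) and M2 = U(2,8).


Bases of a direct sum M1 + M2: |B| = |B(M1)| * |B(M2)|.
|B(U(3,6))| = C(6,3) = 20.
|B(U(2,8))| = C(8,2) = 28.
Total bases = 20 * 28 = 560.

560


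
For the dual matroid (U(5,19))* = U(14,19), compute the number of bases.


The dual of U(r,n) is U(n-r, n) = U(14,19).
Bases of U(14,19) are all (14)-element subsets.
|B(M*)| = C(19,14) = 11628.

11628


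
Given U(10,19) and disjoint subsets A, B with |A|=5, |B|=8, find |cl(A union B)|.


|A union B| = 5 + 8 = 13 (disjoint).
In U(10,19), cl(S) = S if |S| < 10, else cl(S) = E.
Since 13 >= 10, cl(A union B) = E.
|cl(A union B)| = 19.

19


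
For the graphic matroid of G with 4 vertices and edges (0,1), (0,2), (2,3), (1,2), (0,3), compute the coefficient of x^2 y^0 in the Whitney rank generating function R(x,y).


R(x,y) = sum over A in 2^E of x^(r(E)-r(A)) * y^(|A|-r(A)).
G has 4 vertices, 5 edges. r(E) = 3.
Enumerate all 2^5 = 32 subsets.
Count subsets with r(E)-r(A)=2 and |A|-r(A)=0: 5.

5


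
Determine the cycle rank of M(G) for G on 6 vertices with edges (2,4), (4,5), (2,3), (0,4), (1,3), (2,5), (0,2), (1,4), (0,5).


Cycle rank (nullity) = |E| - r(M) = |E| - (|V| - c).
|E| = 9, |V| = 6, c = 1.
Nullity = 9 - (6 - 1) = 9 - 5 = 4.

4


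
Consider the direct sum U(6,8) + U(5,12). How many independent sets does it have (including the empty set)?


For a direct sum, |I(M1+M2)| = |I(M1)| * |I(M2)|.
|I(U(6,8))| = sum C(8,k) for k=0..6 = 247.
|I(U(5,12))| = sum C(12,k) for k=0..5 = 1586.
Total = 247 * 1586 = 391742.

391742


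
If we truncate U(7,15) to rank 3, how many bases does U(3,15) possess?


Truncating U(7,15) to rank 3 gives U(3,15).
Bases of U(3,15) are all 3-element subsets of 15 elements.
Number of bases = C(15,3) = (15 * 14 * 13) / (1 * 2 * 3) = 455.

455


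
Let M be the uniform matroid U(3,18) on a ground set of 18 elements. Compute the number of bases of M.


Bases of U(3,18) are all 3-element subsets of the 18-element ground set.
Number of bases = C(18,3).
(18 choose 3) = 816.

816


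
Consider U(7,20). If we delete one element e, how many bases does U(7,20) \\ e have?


Deleting e from U(7,20) gives U(7,19) since n > r.
Bases of U(7,19) = C(19,7) = 19! / (7! * 12!) = 50388.

50388


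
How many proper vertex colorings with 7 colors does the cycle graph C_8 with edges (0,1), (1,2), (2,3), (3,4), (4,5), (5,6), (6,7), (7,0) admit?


P(C_8, k) = (k-1)^8 + (-1)^8*(k-1).
P(7) = (6)^8 + 6
= 1679616 + 6 = 1679622.

1679622


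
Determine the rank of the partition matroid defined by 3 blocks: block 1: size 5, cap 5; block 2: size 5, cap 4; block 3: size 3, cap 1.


Rank of a partition matroid = sum of min(|Si|, ci) for each block.
= min(5,5) + min(5,4) + min(3,1)
= 5 + 4 + 1
= 10.

10


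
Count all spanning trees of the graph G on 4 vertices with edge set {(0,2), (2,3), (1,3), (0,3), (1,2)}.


By Kirchhoff's matrix tree theorem, the number of spanning trees equals
the determinant of any cofactor of the Laplacian matrix L.
G has 4 vertices and 5 edges.
Computing the (3 x 3) cofactor determinant gives 8.

8


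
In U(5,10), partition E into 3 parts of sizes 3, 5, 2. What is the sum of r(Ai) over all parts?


r(Ai) = min(|Ai|, 5) for each part.
Sum = min(3,5) + min(5,5) + min(2,5)
    = 3 + 5 + 2
    = 10.

10


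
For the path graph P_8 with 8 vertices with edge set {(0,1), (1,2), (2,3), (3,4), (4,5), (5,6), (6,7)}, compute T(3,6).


A path on 8 vertices is a tree with 7 edges.
T(x,y) = x^(7) for any tree.
T(3,6) = 3^7 = 2187.

2187


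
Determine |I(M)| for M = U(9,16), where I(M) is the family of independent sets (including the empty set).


Independent sets of U(9,16) are all subsets of size <= 9.
Count = C(16,0) + C(16,1) + C(16,2) + C(16,3) + C(16,4) + C(16,5) + C(16,6) + C(16,7) + C(16,8) + C(16,9)
     = 1 + 16 + 120 + 560 + 1820 + 4368 + 8008 + 11440 + 12870 + 11440
     = 50643.

50643


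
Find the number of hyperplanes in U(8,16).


Hyperplanes of U(8,16) are flats of rank 7.
In a uniform matroid, these are exactly the (7)-element subsets.
Count = C(16,7) = 16! / (7! * 9!) = 11440.

11440


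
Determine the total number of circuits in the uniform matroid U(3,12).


In U(3,12), circuits are the (4)-element subsets.
Any set of 4 elements is dependent, and removing any one element gives
an independent set of size 3, so it is a minimal dependent set.
Number of circuits = C(12,4) = (12 * 11 * 10 * 9) / (1 * 2 * 3 * 4) = 495.

495


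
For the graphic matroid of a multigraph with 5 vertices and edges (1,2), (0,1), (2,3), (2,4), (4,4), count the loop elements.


In a graphic matroid, a loop is a self-loop edge (u,u) with rank 0.
Examining all 5 edges for self-loops...
Self-loops found: (4,4)
Number of loops = 1.

1


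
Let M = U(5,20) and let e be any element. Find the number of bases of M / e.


Contracting e from U(5,20) gives U(4,19).
Bases of U(4,19) = (19 choose 4) = 3876.

3876


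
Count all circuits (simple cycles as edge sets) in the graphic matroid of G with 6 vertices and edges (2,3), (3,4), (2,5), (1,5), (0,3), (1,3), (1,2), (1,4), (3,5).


A circuit in a graphic matroid = edge set of a simple cycle.
G has 6 vertices and 9 edges.
Enumerating all minimal edge subsets forming cycles...
Total circuits found: 12.

12


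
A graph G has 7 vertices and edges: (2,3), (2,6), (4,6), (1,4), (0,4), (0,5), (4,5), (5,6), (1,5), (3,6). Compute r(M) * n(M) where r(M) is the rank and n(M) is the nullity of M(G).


r(M) = |V| - c = 7 - 1 = 6.
nullity = |E| - r(M) = 10 - 6 = 4.
Product = 6 * 4 = 24.

24


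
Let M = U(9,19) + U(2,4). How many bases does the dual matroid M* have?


(M1+M2)* = M1* + M2*.
M1* = U(10,19), bases: C(19,10) = 92378.
M2* = U(2,4), bases: C(4,2) = 6.
|B(M*)| = 92378 * 6 = 554268.

554268


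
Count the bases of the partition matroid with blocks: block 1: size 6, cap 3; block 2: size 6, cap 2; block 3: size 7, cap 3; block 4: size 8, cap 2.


A basis picks exactly ci elements from block i.
Number of bases = product of C(|Si|, ci).
= C(6,3) * C(6,2) * C(7,3) * C(8,2)
= 20 * 15 * 35 * 28
= 294000.

294000


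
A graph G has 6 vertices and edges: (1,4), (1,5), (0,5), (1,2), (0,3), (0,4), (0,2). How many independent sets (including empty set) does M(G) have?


An independent set in a graphic matroid is an acyclic edge subset.
G has 6 vertices and 7 edges.
Enumerate all 2^7 = 128 subsets, checking for acyclicity.
Total independent sets = 108.

108


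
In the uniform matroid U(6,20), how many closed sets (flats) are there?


Flats of U(6,20): every subset of size < 6 is a flat, plus E itself.
Count = C(20,0) + C(20,1) + C(20,2) + C(20,3) + C(20,4) + C(20,5) + 1
     = 1 + 20 + 190 + 1140 + 4845 + 15504 + 1
     = 21701.

21701


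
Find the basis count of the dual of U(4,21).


The dual of U(r,n) is U(n-r, n) = U(17,21).
Bases of U(17,21) are all (17)-element subsets.
|B(M*)| = C(21,17) = 21! / (17! * 4!) = 5985.

5985


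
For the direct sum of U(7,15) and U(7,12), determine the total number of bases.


Bases of a direct sum M1 + M2: |B| = |B(M1)| * |B(M2)|.
|B(U(7,15))| = C(15,7) = 6435.
|B(U(7,12))| = C(12,7) = 792.
Total bases = 6435 * 792 = 5096520.

5096520


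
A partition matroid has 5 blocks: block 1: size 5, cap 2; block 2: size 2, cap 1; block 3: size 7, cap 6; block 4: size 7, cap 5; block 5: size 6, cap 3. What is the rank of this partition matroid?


Rank of a partition matroid = sum of min(|Si|, ci) for each block.
= min(5,2) + min(2,1) + min(7,6) + min(7,5) + min(6,3)
= 2 + 1 + 6 + 5 + 3
= 17.

17


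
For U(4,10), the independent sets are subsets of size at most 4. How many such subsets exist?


Independent sets of U(4,10) are all subsets of size <= 4.
Count = C(10,0) + C(10,1) + C(10,2) + C(10,3) + C(10,4)
     = 1 + 10 + 45 + 120 + 210
     = 386.

386


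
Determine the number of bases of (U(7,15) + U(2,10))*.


(M1+M2)* = M1* + M2*.
M1* = U(8,15), bases: C(15,8) = 6435.
M2* = U(8,10), bases: C(10,8) = 45.
|B(M*)| = 6435 * 45 = 289575.

289575


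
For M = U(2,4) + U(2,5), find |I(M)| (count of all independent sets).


For a direct sum, |I(M1+M2)| = |I(M1)| * |I(M2)|.
|I(U(2,4))| = sum C(4,k) for k=0..2 = 11.
|I(U(2,5))| = sum C(5,k) for k=0..2 = 16.
Total = 11 * 16 = 176.

176


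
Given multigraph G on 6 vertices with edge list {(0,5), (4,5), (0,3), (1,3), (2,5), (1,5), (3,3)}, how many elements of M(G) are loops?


In a graphic matroid, a loop is a self-loop edge (u,u) with rank 0.
Examining all 7 edges for self-loops...
Self-loops found: (3,3)
Number of loops = 1.

1


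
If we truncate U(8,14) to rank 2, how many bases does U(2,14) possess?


Truncating U(8,14) to rank 2 gives U(2,14).
Bases of U(2,14) are all 2-element subsets of 14 elements.
Number of bases = C(14,2) = (14 * 13) / (1 * 2) = 91.

91


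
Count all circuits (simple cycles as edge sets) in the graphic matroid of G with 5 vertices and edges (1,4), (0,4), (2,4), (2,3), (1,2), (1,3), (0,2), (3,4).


A circuit in a graphic matroid = edge set of a simple cycle.
G has 5 vertices and 8 edges.
Enumerating all minimal edge subsets forming cycles...
Total circuits found: 12.

12


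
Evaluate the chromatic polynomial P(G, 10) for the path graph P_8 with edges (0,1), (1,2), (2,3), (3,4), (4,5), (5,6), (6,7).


P(P_8, k) = k * (k-1)^(7).
P(10) = 10 * 9^7 = 10 * 4782969 = 47829690.

47829690


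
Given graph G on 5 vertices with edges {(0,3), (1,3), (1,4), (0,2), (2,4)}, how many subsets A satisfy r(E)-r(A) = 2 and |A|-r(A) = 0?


R(x,y) = sum over A in 2^E of x^(r(E)-r(A)) * y^(|A|-r(A)).
G has 5 vertices, 5 edges. r(E) = 4.
Enumerate all 2^5 = 32 subsets.
Count subsets with r(E)-r(A)=2 and |A|-r(A)=0: 10.

10


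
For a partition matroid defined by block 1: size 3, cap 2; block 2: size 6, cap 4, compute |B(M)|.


A basis picks exactly ci elements from block i.
Number of bases = product of C(|Si|, ci).
= C(3,2) * C(6,4)
= 3 * 15
= 45.

45


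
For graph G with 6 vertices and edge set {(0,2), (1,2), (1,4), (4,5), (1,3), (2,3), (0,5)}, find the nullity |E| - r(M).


Cycle rank (nullity) = |E| - r(M) = |E| - (|V| - c).
|E| = 7, |V| = 6, c = 1.
Nullity = 7 - (6 - 1) = 7 - 5 = 2.

2


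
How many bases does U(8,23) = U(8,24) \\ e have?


Deleting e from U(8,24) gives U(8,23) since n > r.
Bases of U(8,23) = C(23,8) = 490314.

490314


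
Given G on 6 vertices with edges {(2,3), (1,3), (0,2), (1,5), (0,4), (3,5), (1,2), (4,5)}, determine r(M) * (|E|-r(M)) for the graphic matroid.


r(M) = |V| - c = 6 - 1 = 5.
nullity = |E| - r(M) = 8 - 5 = 3.
Product = 5 * 3 = 15.

15


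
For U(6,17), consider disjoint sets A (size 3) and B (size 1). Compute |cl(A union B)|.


|A union B| = 3 + 1 = 4 (disjoint).
In U(6,17), cl(S) = S if |S| < 6, else cl(S) = E.
Since 4 < 6, cl(A union B) = A union B.
|cl(A union B)| = 4.

4


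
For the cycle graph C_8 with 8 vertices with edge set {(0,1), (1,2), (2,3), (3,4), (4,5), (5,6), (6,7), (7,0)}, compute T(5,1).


T(C_8; x,y) = x + x^2 + ... + x^(7) + y.
T(5,1) = 5^1 + 5^2 + 5^3 + 5^4 + 5^5 + 5^6 + 5^7 + 1
= 5 + 25 + 125 + 625 + 3125 + 15625 + 78125 + 1
= 97656.

97656


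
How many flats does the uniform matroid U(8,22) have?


Flats of U(8,22): every subset of size < 8 is a flat, plus E itself.
Count = (22 choose 0) + (22 choose 1) + (22 choose 2) + (22 choose 3) + (22 choose 4) + (22 choose 5) + (22 choose 6) + (22 choose 7) + 1
     = 1 + 22 + 231 + 1540 + 7315 + 26334 + 74613 + 170544 + 1
     = 280601.

280601


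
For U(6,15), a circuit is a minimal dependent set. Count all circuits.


In U(6,15), circuits are the (7)-element subsets.
Any set of 7 elements is dependent, and removing any one element gives
an independent set of size 6, so it is a minimal dependent set.
Number of circuits = (15 choose 7) = 6435.

6435


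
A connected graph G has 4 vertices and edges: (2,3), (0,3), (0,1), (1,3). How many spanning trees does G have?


By Kirchhoff's matrix tree theorem, the number of spanning trees equals
the determinant of any cofactor of the Laplacian matrix L.
G has 4 vertices and 4 edges.
Computing the (3 x 3) cofactor determinant gives 3.

3
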